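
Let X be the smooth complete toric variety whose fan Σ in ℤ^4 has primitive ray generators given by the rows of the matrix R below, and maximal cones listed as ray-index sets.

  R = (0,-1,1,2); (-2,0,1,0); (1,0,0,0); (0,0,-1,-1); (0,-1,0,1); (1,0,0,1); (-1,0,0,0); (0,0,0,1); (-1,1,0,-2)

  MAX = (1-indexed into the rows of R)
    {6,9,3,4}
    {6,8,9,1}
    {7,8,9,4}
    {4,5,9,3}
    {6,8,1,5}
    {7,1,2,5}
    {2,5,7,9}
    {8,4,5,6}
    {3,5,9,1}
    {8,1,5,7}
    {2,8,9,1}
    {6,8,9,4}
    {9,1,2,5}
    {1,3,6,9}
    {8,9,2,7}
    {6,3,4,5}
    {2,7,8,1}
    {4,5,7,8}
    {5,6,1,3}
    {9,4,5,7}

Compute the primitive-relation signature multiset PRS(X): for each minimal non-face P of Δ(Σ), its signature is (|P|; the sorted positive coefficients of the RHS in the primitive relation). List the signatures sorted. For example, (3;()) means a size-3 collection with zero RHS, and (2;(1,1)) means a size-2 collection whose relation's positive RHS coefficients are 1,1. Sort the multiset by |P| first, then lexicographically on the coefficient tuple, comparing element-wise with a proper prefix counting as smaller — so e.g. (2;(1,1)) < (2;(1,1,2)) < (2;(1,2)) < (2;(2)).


|primitive collections| = 11. Relations:

  • {3,7}:  v_{3} + v_{7} = 0  →  sig = (2;())
  • {1,4}:  v_{1} + v_{4} = v_{5}  →  sig = (2;(1))
  • {3,8}:  v_{3} + v_{8} = v_{6}  →  sig = (2;(1))
  • {6,7}:  v_{6} + v_{7} = v_{8}  →  sig = (2;(1))
  • {2,3}:  v_{2} + v_{3} = v_{1} + v_{9}  →  sig = (2;(1,1))
  • {2,4}:  v_{2} + v_{4} = v_{5} + v_{7} + v_{9}  →  sig = (2;(1,1,1))
  • {2,6}:  v_{2} + v_{6} = v_{1} + v_{8} + v_{9}  →  sig = (2;(1,1,1))
  • {5,6,9}:  v_{5} + v_{6} + v_{9} = 0  →  sig = (3;())
  • {1,7,9}:  v_{1} + v_{7} + v_{9} = v_{2}  →  sig = (3;(1))
  • {5,8,9}:  v_{5} + v_{8} + v_{9} = v_{7}  →  sig = (3;(1))
  • {2,5,8}:  v_{2} + v_{5} + v_{8} = v_{1} + 2·v_{7}  →  sig = (3;(1,2))

Sorted signature multiset PRS(X):
{ (2;()),  (2;(1)) ×3,  (2;(1,1)),  (2;(1,1,1)) ×2,  (3;()),  (3;(1)) ×2,  (3;(1,2)) }


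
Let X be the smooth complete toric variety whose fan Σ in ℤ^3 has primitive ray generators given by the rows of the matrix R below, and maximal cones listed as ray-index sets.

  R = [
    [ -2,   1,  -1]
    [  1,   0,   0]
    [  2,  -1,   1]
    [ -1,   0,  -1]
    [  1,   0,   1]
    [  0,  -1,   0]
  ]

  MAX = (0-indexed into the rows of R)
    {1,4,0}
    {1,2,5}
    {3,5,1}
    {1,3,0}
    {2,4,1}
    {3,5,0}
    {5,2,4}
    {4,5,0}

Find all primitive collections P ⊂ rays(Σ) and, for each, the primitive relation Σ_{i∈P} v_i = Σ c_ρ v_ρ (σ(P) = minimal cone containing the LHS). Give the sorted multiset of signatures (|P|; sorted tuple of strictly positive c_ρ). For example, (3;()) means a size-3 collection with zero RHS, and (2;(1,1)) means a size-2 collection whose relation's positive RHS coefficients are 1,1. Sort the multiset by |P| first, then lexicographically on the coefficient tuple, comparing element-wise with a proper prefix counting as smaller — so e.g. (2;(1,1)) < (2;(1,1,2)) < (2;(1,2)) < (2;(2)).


Primitive collections (5):

  P={0,2}:  v_{0} + v_{2} = 0  so sig = (2;())
  P={3,4}:  v_{3} + v_{4} = 0  so sig = (2;())
  P={2,3}:  v_{2} + v_{3} = v_{1} + v_{5}  so sig = (2;(1,1))
  P={0,1,5}:  v_{0} + v_{1} + v_{5} = v_{3}  so sig = (3;(1))
  P={1,4,5}:  v_{1} + v_{4} + v_{5} = v_{2}  so sig = (3;(1))

Hence PRS(X_Σ) =
{ (2;()) ×2,  (2;(1,1)),  (3;(1)) ×2 }


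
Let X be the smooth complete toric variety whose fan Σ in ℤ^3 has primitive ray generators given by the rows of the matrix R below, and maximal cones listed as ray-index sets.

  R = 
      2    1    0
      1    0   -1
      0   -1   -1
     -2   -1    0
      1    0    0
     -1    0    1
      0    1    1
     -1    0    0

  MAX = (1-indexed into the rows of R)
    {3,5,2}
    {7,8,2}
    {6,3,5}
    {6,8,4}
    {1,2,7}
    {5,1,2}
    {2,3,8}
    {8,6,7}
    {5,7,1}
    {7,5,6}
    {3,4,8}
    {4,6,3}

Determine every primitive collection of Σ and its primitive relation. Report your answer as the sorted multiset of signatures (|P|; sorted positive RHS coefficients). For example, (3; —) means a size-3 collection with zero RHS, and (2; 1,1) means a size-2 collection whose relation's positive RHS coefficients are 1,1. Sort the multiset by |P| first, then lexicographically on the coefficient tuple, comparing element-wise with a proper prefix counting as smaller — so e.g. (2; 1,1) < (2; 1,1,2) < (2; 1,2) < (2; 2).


Primitive collections (12):

  P={1,4}:  v_{1} + v_{4} = 0 — sig = (2; —)
  P={2,6}:  v_{2} + v_{6} = 0 — sig = (2; —)
  P={3,7}:  v_{3} + v_{7} = 0 — sig = (2; —)
  P={5,8}:  v_{5} + v_{8} = 0 — sig = (2; —)
  P={1,3}:  v_{1} + v_{3} = v_{2} + v_{5} — sig = (2; 1,1)
  P={1,6}:  v_{1} + v_{6} = v_{5} + v_{7} — sig = (2; 1,1)
  P={1,8}:  v_{1} + v_{8} = v_{2} + v_{7} — sig = (2; 1,1)
  P={2,4}:  v_{2} + v_{4} = v_{3} + v_{8} — sig = (2; 1,1)
  P={4,5}:  v_{4} + v_{5} = v_{3} + v_{6} — sig = (2; 1,1)
  P={4,7}:  v_{4} + v_{7} = v_{6} + v_{8} — sig = (2; 1,1)
  P={2,5,7}:  v_{2} + v_{5} + v_{7} = v_{1} — sig = (3; 1)
  P={3,6,8}:  v_{3} + v_{6} + v_{8} = v_{4} — sig = (3; 1)

Signatures (|P|; sorted positive RHS coefficients), sorted:
[(2; —), (2; —), (2; —), (2; —), (2; 1,1), (2; 1,1), (2; 1,1), (2; 1,1), (2; 1,1), (2; 1,1), (3; 1), (3; 1)]


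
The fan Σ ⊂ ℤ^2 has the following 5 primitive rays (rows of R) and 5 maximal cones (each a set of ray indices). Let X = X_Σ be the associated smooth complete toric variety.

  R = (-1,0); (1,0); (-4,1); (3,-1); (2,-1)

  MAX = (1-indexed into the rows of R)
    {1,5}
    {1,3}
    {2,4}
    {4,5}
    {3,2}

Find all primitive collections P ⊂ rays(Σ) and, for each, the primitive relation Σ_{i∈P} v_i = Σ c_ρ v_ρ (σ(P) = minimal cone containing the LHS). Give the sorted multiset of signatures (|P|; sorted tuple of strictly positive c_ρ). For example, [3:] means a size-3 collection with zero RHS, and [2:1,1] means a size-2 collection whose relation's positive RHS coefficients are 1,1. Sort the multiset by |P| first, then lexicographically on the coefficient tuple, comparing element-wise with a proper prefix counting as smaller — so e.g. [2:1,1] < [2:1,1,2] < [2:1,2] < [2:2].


Σ has 5 primitive collections:

  • {1,2}:  v_{1} + v_{2} = 0 ; sig = [2:]
  • {1,4}:  v_{1} + v_{4} = v_{5} ; sig = [2:1]
  • {2,5}:  v_{2} + v_{5} = v_{4} ; sig = [2:1]
  • {3,4}:  v_{3} + v_{4} = v_{1} ; sig = [2:1]
  • {3,5}:  v_{3} + v_{5} = 2·v_{1} ; sig = [2:2]

so the primitive-relation signature multiset is
[[2:], [2:1], [2:1], [2:1], [2:2]]


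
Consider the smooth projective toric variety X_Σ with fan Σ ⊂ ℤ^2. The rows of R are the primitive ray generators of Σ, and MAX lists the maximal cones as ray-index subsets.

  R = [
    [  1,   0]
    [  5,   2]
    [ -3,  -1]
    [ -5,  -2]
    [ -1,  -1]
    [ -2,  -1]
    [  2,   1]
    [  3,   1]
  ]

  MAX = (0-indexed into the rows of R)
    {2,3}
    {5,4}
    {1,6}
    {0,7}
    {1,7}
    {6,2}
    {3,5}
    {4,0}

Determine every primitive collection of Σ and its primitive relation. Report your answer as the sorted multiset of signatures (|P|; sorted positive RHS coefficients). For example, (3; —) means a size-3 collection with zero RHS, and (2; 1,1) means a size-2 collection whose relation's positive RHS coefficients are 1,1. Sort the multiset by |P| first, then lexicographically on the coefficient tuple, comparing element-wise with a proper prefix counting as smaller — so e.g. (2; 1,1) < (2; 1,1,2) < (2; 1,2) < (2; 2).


The 20 primitive collections of Σ (r=8, n=2):

  {1,3}:  v_{1} + v_{3} = 0 ; sig = (2; —)
  {2,7}:  v_{2} + v_{7} = 0 ; sig = (2; —)
  {5,6}:  v_{5} + v_{6} = 0 ; sig = (2; —)
  {0,2}:  v_{0} + v_{2} = v_{5} ; sig = (2; 1)
  {0,5}:  v_{0} + v_{5} = v_{4} ; sig = (2; 1)
  {0,6}:  v_{0} + v_{6} = v_{7} ; sig = (2; 1)
  {1,2}:  v_{1} + v_{2} = v_{6} ; sig = (2; 1)
  {1,5}:  v_{1} + v_{5} = v_{7} ; sig = (2; 1)
  {2,5}:  v_{2} + v_{5} = v_{3} ; sig = (2; 1)
  {3,6}:  v_{3} + v_{6} = v_{2} ; sig = (2; 1)
  {3,7}:  v_{3} + v_{7} = v_{5} ; sig = (2; 1)
  {4,6}:  v_{4} + v_{6} = v_{0} ; sig = (2; 1)
  {5,7}:  v_{5} + v_{7} = v_{0} ; sig = (2; 1)
  {6,7}:  v_{6} + v_{7} = v_{1} ; sig = (2; 1)
  {1,4}:  v_{1} + v_{4} = v_{0} + v_{7} ; sig = (2; 1,1)
  {0,1}:  v_{0} + v_{1} = 2·v_{7} ; sig = (2; 2)
  {0,3}:  v_{0} + v_{3} = 2·v_{5} ; sig = (2; 2)
  {2,4}:  v_{2} + v_{4} = 2·v_{5} ; sig = (2; 2)
  {4,7}:  v_{4} + v_{7} = 2·v_{0} ; sig = (2; 2)
  {3,4}:  v_{3} + v_{4} = 3·v_{5} ; sig = (2; 3)

Hence PRS(X_Σ) =
{ (2; —) ×3,  (2; 1) ×11,  (2; 1,1),  (2; 2) ×4,  (2; 3) }


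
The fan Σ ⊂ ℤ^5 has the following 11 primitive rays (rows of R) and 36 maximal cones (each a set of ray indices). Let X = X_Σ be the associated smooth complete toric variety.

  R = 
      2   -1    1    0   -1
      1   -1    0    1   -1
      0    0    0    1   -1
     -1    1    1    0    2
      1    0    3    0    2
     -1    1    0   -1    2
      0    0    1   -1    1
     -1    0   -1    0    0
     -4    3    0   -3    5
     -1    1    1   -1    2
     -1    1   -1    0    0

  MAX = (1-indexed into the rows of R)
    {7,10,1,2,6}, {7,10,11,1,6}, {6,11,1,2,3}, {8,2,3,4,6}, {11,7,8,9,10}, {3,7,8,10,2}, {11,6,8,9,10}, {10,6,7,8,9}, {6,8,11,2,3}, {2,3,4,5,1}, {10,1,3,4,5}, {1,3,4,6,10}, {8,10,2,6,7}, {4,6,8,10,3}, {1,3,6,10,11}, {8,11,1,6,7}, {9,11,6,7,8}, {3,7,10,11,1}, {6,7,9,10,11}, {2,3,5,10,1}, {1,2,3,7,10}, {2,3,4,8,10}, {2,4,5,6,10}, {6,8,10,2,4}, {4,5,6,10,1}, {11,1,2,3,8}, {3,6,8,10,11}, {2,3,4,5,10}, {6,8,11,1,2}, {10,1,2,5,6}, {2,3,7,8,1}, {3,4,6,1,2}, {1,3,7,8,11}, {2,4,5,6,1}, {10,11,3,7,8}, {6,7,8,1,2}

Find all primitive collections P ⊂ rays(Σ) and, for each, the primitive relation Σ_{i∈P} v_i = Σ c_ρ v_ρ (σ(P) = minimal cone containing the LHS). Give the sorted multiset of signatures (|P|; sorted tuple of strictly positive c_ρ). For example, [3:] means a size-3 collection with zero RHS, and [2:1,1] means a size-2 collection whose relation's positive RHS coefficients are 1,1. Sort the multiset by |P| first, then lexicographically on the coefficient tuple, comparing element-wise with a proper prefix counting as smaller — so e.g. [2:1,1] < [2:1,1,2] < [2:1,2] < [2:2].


Δ(Σ) — 11 vertices, 20 min non-faces:

  P={2,9}:  v_{2} + v_{9} = v_{6} + v_{8} + v_{10}  ⟹  sig = [2:1,1,1]
  P={5,11}:  v_{5} + v_{11} = v_{1} + v_{3} + v_{4} + v_{6}  ⟹  sig = [2:1,1,1,1]
  P={1,9}:  v_{1} + v_{9} = v_{6} + 2·v_{7} + v_{11}  ⟹  sig = [2:1,1,2]
  P={3,9}:  v_{3} + v_{9} = v_{8} + 2·v_{10} + v_{11}  ⟹  sig = [2:1,1,2]
  P={4,9}:  v_{4} + v_{9} = v_{3} + 2·v_{6} + v_{8} + 2·v_{10}  ⟹  sig = [2:1,1,2,2]
  P={5,9}:  v_{5} + v_{9} = v_{2} + v_{6} + 3·v_{10}  ⟹  sig = [2:1,1,3]
  P={4,7}:  v_{4} + v_{7} = v_{2} + 2·v_{10}  ⟹  sig = [2:1,2]
  P={5,7}:  v_{5} + v_{7} = v_{1} + 2·v_{2} + 3·v_{10}  ⟹  sig = [2:1,2,3]
  P={4,11}:  v_{4} + v_{11} = 2·v_{3} + 2·v_{6}  ⟹  sig = [2:2,2]
  P={5,8}:  v_{5} + v_{8} = 2·v_{2} + 2·v_{10}  ⟹  sig = [2:2,2]
  P={2,7,11}:  v_{2} + v_{7} + v_{11} = 0  ⟹  sig = [3:]
  P={1,8,10}:  v_{1} + v_{8} + v_{10} = v_{7}  ⟹  sig = [3:1]
  P={3,6,7}:  v_{3} + v_{6} + v_{7} = v_{10}  ⟹  sig = [3:1]
  P={1,4,8}:  v_{1} + v_{4} + v_{8} = v_{2} + v_{10}  ⟹  sig = [3:1,1]
  P={2,10,11}:  v_{2} + v_{10} + v_{11} = v_{3} + v_{6}  ⟹  sig = [3:1,1]
  P={3,5,6}:  v_{3} + v_{5} + v_{6} = v_{1} + 2·v_{4}  ⟹  sig = [3:1,2]
  P={1,3,6,8}:  v_{1} + v_{3} + v_{6} + v_{8} = 0  ⟹  sig = [4:]
  P={1,2,4,10}:  v_{1} + v_{2} + v_{4} + v_{10} = v_{5}  ⟹  sig = [4:1]
  P={2,3,6,10}:  v_{2} + v_{3} + v_{6} + v_{10} = v_{4}  ⟹  sig = [4:1]
  P={6,7,8,10,11}:  v_{6} + v_{7} + v_{8} + v_{10} + v_{11} = v_{9}  ⟹  sig = [5:1]

so the primitive-relation signature multiset is
    [2:1,1,1]
    [2:1,1,1,1]
    [2:1,1,2]
    [2:1,1,2]
    [2:1,1,2,2]
    [2:1,1,3]
    [2:1,2]
    [2:1,2,3]
    [2:2,2]
    [2:2,2]
    [3:]
    [3:1]
    [3:1]
    [3:1,1]
    [3:1,1]
    [3:1,2]
    [4:]
    [4:1]
    [4:1]
    [5:1]


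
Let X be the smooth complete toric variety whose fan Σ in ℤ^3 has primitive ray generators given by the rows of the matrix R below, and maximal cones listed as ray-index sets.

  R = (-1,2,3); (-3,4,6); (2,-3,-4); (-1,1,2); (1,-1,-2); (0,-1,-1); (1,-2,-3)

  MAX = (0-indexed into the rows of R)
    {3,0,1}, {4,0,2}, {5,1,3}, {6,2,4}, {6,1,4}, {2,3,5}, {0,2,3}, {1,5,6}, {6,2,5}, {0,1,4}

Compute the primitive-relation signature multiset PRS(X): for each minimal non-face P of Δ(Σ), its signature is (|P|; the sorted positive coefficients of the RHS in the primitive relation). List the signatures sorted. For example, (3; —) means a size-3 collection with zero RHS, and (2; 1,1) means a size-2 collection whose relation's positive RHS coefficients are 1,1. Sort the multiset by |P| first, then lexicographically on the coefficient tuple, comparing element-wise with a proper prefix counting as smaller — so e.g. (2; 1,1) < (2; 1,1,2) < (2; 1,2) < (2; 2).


6 minimal non-faces of Δ(Σ) (on 7 rays):

  • {0,6}:  v_{0} + v_{6} = 0 ; sig = (2; —)
  • {3,4}:  v_{3} + v_{4} = 0 ; sig = (2; —)
  • {0,5}:  v_{0} + v_{5} = v_{3} ; sig = (2; 1)
  • {1,2}:  v_{1} + v_{2} = v_{3} ; sig = (2; 1)
  • {3,6}:  v_{3} + v_{6} = v_{5} ; sig = (2; 1)
  • {4,5}:  v_{4} + v_{5} = v_{6} ; sig = (2; 1)

Hence PRS(X_Σ) =
    (2; —)
    (2; —)
    (2; 1)
    (2; 1)
    (2; 1)
    (2; 1)


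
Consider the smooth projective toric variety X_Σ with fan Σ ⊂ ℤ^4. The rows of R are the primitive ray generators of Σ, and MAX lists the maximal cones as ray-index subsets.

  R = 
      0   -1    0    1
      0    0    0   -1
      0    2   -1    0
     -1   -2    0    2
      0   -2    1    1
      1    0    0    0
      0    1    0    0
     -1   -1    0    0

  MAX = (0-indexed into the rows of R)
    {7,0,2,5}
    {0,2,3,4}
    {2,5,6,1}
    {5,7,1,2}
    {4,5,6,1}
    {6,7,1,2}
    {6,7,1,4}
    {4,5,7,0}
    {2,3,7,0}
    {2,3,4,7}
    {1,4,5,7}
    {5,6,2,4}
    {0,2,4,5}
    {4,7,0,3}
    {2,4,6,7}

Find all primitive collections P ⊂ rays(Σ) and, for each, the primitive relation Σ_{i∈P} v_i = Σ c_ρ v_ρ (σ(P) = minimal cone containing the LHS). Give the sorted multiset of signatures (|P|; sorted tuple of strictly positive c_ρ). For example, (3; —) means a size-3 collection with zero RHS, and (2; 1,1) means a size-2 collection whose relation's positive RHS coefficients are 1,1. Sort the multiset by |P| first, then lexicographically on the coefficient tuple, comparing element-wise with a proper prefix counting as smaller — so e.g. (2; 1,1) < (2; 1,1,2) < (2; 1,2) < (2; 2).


Minimal non-faces — 9 found among 8 rays, 15 max cones:

  P = {0,1}:  v_{0} + v_{1} = v_{5} + v_{7} ; sig = (2; 1,1)
  P = {0,6}:  v_{0} + v_{6} = v_{2} + v_{4} ; sig = (2; 1,1)
  P = {1,3}:  v_{1} + v_{3} = v_{0} + v_{7} ; sig = (2; 1,1)
  P = {3,6}:  v_{3} + v_{6} = 2·v_{2} + 2·v_{4} + v_{7} ; sig = (2; 1,2,2)
  P = {3,5}:  v_{3} + v_{5} = 2·v_{0} ; sig = (2; 2)
  P = {1,2,4}:  v_{1} + v_{2} + v_{4} = 0 ; sig = (3; —)
  P = {5,6,7}:  v_{5} + v_{6} + v_{7} = 0 ; sig = (3; —)
  P = {0,2,4,7}:  v_{0} + v_{2} + v_{4} + v_{7} = v_{3} ; sig = (4; 1)
  P = {2,4,5,7}:  v_{2} + v_{4} + v_{5} + v_{7} = v_{0} ; sig = (4; 1)

Hence PRS(X_Σ) =
    (2; 1,1)
    (2; 1,1)
    (2; 1,1)
    (2; 1,2,2)
    (2; 2)
    (3; —)
    (3; —)
    (4; 1)
    (4; 1)


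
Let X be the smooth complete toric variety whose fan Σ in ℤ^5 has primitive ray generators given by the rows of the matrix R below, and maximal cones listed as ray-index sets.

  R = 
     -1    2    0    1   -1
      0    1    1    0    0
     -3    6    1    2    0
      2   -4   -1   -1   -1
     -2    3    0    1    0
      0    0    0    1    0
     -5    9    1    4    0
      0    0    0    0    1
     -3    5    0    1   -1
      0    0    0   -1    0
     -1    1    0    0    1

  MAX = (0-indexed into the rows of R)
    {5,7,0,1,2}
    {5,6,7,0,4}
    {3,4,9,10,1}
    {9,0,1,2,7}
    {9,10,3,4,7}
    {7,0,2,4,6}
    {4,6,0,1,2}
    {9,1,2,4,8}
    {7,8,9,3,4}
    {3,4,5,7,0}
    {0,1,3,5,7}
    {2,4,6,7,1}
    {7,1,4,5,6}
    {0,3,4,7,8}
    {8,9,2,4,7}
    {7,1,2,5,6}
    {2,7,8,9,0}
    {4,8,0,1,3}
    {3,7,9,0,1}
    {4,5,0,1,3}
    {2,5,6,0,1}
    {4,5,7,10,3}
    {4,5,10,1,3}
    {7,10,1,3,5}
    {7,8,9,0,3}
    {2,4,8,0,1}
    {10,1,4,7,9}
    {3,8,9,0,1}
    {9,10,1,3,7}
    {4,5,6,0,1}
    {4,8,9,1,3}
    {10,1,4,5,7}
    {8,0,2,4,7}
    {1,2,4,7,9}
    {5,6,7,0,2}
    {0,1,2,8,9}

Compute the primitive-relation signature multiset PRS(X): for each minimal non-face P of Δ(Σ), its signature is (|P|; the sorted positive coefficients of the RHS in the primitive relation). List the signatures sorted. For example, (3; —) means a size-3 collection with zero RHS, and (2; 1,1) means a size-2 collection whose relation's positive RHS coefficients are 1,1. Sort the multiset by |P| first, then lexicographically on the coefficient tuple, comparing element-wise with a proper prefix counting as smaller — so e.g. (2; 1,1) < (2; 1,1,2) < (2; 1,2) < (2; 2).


|primitive collections| = 16. Relations:

  P={5,9}:  v_{5} + v_{9} = 0 — sig = (2; —)
  P={0,10}:  v_{0} + v_{10} = v_{4} — sig = (2; 1)
  P={2,3}:  v_{2} + v_{3} = v_{0} — sig = (2; 1)
  P={5,8}:  v_{5} + v_{8} = v_{0} + v_{4} — sig = (2; 1,1)
  P={6,9}:  v_{6} + v_{9} = v_{2} + v_{4} — sig = (2; 1,1)
  P={3,6}:  v_{3} + v_{6} = v_{0} + v_{4} + v_{5} — sig = (2; 1,1,1)
  P={6,10}:  v_{6} + v_{10} = v_{1} + 3·v_{4} + v_{5} + v_{7} — sig = (2; 1,1,1,3)
  P={2,10}:  v_{2} + v_{10} = v_{1} + 2·v_{4} + v_{7} — sig = (2; 1,1,2)
  P={6,8}:  v_{6} + v_{8} = v_{0} + v_{2} + 2·v_{4} — sig = (2; 1,1,2)
  P={8,10}:  v_{8} + v_{10} = 2·v_{4} + v_{9} — sig = (2; 1,2)
  P={0,4,9}:  v_{0} + v_{4} + v_{9} = v_{8} — sig = (3; 1)
  P={2,4,5}:  v_{2} + v_{4} + v_{5} = v_{6} — sig = (3; 1)
  P={1,7,8}:  v_{1} + v_{7} + v_{8} = v_{2} + v_{9} — sig = (3; 1,1)
  P={1,3,4,7}:  v_{1} + v_{3} + v_{4} + v_{7} = 0 — sig = (4; —)
  P={0,1,4,7}:  v_{0} + v_{1} + v_{4} + v_{7} = v_{2} — sig = (4; 1)
  P={0,1,6,7}:  v_{0} + v_{1} + v_{6} + v_{7} = 2·v_{2} + v_{5} — sig = (4; 1,2)

Hence PRS(X_Σ) =
{ (2; —),  (2; 1) ×2,  (2; 1,1) ×2,  (2; 1,1,1),  (2; 1,1,1,3),  (2; 1,1,2) ×2,  (2; 1,2),  (3; 1) ×2,  (3; 1,1),  (4; —),  (4; 1),  (4; 1,2) }


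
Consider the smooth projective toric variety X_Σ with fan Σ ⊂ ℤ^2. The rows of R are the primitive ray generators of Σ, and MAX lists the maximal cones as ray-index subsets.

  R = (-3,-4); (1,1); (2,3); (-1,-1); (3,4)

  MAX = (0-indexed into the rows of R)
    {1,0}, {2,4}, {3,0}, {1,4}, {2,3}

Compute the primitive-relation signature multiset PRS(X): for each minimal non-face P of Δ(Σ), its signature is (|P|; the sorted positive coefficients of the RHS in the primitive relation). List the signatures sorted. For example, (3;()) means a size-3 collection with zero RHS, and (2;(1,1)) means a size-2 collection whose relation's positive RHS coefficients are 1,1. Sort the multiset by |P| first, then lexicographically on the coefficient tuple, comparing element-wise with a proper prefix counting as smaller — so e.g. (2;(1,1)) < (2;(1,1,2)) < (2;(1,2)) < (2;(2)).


5 minimal non-faces of Δ(Σ) (on 5 rays):

  • {0,4}:  v_{0} + v_{4} = 0  ⇒ sig = (2;())
  • {1,3}:  v_{1} + v_{3} = 0  ⇒ sig = (2;())
  • {0,2}:  v_{0} + v_{2} = v_{3}  ⇒ sig = (2;(1))
  • {1,2}:  v_{1} + v_{2} = v_{4}  ⇒ sig = (2;(1))
  • {3,4}:  v_{3} + v_{4} = v_{2}  ⇒ sig = (2;(1))

Sorted signature multiset PRS(X):
{ (2;()) ×2,  (2;(1)) ×3 }


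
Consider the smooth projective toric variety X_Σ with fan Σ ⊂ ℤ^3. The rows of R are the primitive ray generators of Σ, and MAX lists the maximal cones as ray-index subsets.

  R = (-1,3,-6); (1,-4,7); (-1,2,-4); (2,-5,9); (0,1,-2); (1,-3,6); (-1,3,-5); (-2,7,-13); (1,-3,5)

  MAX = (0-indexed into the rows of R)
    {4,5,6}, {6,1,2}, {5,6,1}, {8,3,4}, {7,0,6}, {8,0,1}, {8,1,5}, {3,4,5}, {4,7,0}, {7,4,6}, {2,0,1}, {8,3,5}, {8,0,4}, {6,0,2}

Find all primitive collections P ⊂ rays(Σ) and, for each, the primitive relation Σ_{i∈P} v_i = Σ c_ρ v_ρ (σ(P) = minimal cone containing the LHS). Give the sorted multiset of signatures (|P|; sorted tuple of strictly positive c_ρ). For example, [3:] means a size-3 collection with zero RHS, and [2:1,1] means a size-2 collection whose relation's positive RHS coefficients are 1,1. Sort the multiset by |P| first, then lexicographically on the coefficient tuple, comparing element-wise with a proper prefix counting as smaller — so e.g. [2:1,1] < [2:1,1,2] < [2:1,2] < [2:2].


Minimal non-faces — 18 found among 9 rays, 14 max cones:

  • {0,5}:  v_{0} + v_{5} = 0  so sig = [2:]
  • {6,8}:  v_{6} + v_{8} = 0  so sig = [2:]
  • {1,4}:  v_{1} + v_{4} = v_{8}  so sig = [2:1]
  • {1,7}:  v_{1} + v_{7} = v_{0}  so sig = [2:1]
  • {2,3}:  v_{2} + v_{3} = v_{8}  so sig = [2:1]
  • {2,4}:  v_{2} + v_{4} = v_{0}  so sig = [2:1]
  • {0,3}:  v_{0} + v_{3} = v_{4} + v_{8}  so sig = [2:1,1]
  • {2,5}:  v_{2} + v_{5} = v_{1} + v_{6}  so sig = [2:1,1]
  • {2,8}:  v_{2} + v_{8} = v_{0} + v_{1}  so sig = [2:1,1]
  • {3,6}:  v_{3} + v_{6} = v_{4} + v_{5}  so sig = [2:1,1]
  • {5,7}:  v_{5} + v_{7} = v_{4} + v_{6}  so sig = [2:1,1]
  • {7,8}:  v_{7} + v_{8} = v_{0} + v_{4}  so sig = [2:1,1]
  • {1,3}:  v_{1} + v_{3} = v_{5} + 2·v_{8}  so sig = [2:1,2]
  • {2,7}:  v_{2} + v_{7} = 2·v_{0} + v_{6}  so sig = [2:1,2]
  • {3,7}:  v_{3} + v_{7} = 2·v_{4}  so sig = [2:2]
  • {0,1,6}:  v_{0} + v_{1} + v_{6} = v_{2}  so sig = [3:1]
  • {0,4,6}:  v_{0} + v_{4} + v_{6} = v_{7}  so sig = [3:1]
  • {4,5,8}:  v_{4} + v_{5} + v_{8} = v_{3}  so sig = [3:1]

so the primitive-relation signature multiset is
{ [2:] ×2,  [2:1] ×4,  [2:1,1] ×6,  [2:1,2] ×2,  [2:2],  [3:1] ×3 }


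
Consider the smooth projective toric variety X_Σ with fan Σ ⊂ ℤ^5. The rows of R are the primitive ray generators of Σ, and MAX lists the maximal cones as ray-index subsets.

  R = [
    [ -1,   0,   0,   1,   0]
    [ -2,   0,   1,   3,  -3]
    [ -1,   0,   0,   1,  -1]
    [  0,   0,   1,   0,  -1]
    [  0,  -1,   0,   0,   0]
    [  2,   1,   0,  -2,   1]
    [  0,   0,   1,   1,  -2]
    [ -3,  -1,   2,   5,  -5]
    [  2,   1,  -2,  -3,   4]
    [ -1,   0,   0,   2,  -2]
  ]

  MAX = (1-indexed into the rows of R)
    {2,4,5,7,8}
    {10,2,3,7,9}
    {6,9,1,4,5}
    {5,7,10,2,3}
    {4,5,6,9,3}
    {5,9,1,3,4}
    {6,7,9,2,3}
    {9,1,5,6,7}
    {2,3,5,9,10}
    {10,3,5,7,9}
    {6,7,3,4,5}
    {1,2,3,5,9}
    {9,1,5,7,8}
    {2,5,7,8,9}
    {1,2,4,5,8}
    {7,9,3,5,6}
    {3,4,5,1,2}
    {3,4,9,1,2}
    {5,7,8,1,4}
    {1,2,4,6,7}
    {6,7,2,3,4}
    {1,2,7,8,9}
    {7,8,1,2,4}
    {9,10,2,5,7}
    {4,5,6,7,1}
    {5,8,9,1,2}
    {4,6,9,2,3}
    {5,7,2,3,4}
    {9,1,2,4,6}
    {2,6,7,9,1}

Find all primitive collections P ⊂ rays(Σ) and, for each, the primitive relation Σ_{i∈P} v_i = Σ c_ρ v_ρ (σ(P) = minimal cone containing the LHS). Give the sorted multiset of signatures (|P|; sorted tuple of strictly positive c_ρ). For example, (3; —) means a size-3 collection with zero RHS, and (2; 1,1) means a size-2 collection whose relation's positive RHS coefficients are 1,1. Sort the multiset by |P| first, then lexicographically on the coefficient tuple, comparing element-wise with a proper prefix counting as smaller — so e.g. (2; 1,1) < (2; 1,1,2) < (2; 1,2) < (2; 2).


Δ(Σ) — 10 vertices, 14 min non-faces:

  P = {4,10}:  v_{4} + v_{10} = v_{3} + v_{7}  →  sig = (2; 1,1)
  P = {1,10}:  v_{1} + v_{10} = 2·v_{2} + v_{5} + v_{9}  →  sig = (2; 1,1,2)
  P = {6,10}:  v_{6} + v_{10} = v_{3} + 2·v_{7} + v_{9}  →  sig = (2; 1,1,2)
  P = {8,10}:  v_{8} + v_{10} = 3·v_{2} + 2·v_{5} + v_{7} + v_{9}  →  sig = (2; 1,1,2,3)
  P = {3,8}:  v_{3} + v_{8} = 2·v_{2} + v_{5}  →  sig = (2; 1,2)
  P = {6,8}:  v_{6} + v_{8} = v_{1} + 2·v_{7}  →  sig = (2; 1,2)
  P = {1,3,7}:  v_{1} + v_{3} + v_{7} = v_{2}  →  sig = (3; 1)
  P = {2,5,6}:  v_{2} + v_{5} + v_{6} = v_{7}  →  sig = (3; 1)
  P = {4,7,9}:  v_{4} + v_{7} + v_{9} = v_{6}  →  sig = (3; 1)
  P = {4,8,9}:  v_{4} + v_{8} + v_{9} = v_{1} + v_{7}  →  sig = (3; 1,1)
  P = {1,3,6}:  v_{1} + v_{3} + v_{6} = v_{2} + v_{4} + v_{9}  →  sig = (3; 1,1,1)
  P = {2,4,5,9}:  v_{2} + v_{4} + v_{5} + v_{9} = 0  →  sig = (4; —)
  P = {1,2,5,7}:  v_{1} + v_{2} + v_{5} + v_{7} = v_{8}  →  sig = (4; 1)
  P = {2,3,5,7,9}:  v_{2} + v_{3} + v_{5} + v_{7} + v_{9} = v_{10}  →  sig = (5; 1)

so the primitive-relation signature multiset is
    |P|=2: 6 collections, coeffs (1,1), (1,1,2), (1,1,2), (1,1,2,3), (1,2), (1,2)
    |P|=3: 5 collections, coeffs (1), (1), (1), (1,1), (1,1,1)
    |P|=4: 2 collections, coeffs (), (1)
    |P|=5: 1 collection, coeffs (1)


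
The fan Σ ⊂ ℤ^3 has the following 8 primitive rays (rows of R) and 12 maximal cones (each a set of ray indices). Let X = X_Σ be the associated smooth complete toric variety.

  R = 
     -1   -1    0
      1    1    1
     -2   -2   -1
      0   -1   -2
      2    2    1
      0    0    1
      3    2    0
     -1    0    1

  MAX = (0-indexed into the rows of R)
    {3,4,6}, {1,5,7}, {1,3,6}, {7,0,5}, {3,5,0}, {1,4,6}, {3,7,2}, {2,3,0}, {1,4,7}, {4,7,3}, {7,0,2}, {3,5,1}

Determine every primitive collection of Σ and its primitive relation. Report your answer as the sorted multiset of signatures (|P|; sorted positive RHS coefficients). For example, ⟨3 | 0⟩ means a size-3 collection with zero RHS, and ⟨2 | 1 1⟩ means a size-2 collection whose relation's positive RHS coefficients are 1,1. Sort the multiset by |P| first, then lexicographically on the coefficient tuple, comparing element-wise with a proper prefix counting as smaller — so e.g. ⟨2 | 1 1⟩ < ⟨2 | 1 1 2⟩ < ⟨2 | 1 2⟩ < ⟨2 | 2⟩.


Δ(Σ) — 8 vertices, 14 min non-faces:

  • {2,4}:  v_{2} + v_{4} = 0  ⇒ sig = ⟨2 | 0⟩
  • {0,1}:  v_{0} + v_{1} = v_{5}  ⇒ sig = ⟨2 | 1⟩
  • {0,4}:  v_{0} + v_{4} = v_{1}  ⇒ sig = ⟨2 | 1⟩
  • {1,2}:  v_{1} + v_{2} = v_{0}  ⇒ sig = ⟨2 | 1⟩
  • {6,7}:  v_{6} + v_{7} = v_{4}  ⇒ sig = ⟨2 | 1⟩
  • {2,6}:  v_{2} + v_{6} = v_{1} + v_{3}  ⇒ sig = ⟨2 | 1 1⟩
  • {0,6}:  v_{0} + v_{6} = 2·v_{1} + v_{3}  ⇒ sig = ⟨2 | 1 2⟩
  • {5,6}:  v_{5} + v_{6} = 3·v_{1} + v_{3}  ⇒ sig = ⟨2 | 1 3⟩
  • {2,5}:  v_{2} + v_{5} = 2·v_{0}  ⇒ sig = ⟨2 | 2⟩
  • {4,5}:  v_{4} + v_{5} = 2·v_{1}  ⇒ sig = ⟨2 | 2⟩
  • {1,3,7}:  v_{1} + v_{3} + v_{7} = 0  ⇒ sig = ⟨3 | 0⟩
  • {0,3,7}:  v_{0} + v_{3} + v_{7} = v_{2}  ⇒ sig = ⟨3 | 1⟩
  • {1,3,4}:  v_{1} + v_{3} + v_{4} = v_{6}  ⇒ sig = ⟨3 | 1⟩
  • {3,5,7}:  v_{3} + v_{5} + v_{7} = v_{0}  ⇒ sig = ⟨3 | 1⟩

Signatures (|P|; sorted positive RHS coefficients), sorted:
    ⟨2 | 0⟩
    ⟨2 | 1⟩
    ⟨2 | 1⟩
    ⟨2 | 1⟩
    ⟨2 | 1⟩
    ⟨2 | 1 1⟩
    ⟨2 | 1 2⟩
    ⟨2 | 1 3⟩
    ⟨2 | 2⟩
    ⟨2 | 2⟩
    ⟨3 | 0⟩
    ⟨3 | 1⟩
    ⟨3 | 1⟩
    ⟨3 | 1⟩


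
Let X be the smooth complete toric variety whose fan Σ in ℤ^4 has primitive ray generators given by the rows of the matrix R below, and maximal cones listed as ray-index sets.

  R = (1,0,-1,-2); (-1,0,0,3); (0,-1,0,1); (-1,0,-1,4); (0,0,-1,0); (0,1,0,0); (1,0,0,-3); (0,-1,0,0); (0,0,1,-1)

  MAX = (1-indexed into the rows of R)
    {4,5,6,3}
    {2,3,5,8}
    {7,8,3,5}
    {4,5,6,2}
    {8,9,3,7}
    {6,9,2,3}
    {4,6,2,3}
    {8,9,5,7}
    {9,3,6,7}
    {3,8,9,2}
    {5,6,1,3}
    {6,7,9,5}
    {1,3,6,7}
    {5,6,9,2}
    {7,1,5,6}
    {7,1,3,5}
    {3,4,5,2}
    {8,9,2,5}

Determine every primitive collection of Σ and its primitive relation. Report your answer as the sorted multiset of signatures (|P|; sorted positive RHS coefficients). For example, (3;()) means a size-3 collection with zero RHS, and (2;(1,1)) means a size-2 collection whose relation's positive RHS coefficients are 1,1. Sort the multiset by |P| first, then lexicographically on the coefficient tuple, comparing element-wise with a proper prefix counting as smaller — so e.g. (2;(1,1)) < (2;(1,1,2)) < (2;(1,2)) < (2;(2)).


Δ(Σ) — 9 vertices, 12 min non-faces:

  P={2,7}:  v_{2} + v_{7} = 0  →  sig = (2;())
  P={6,8}:  v_{6} + v_{8} = 0  →  sig = (2;())
  P={1,9}:  v_{1} + v_{9} = v_{7}  →  sig = (2;(1))
  P={4,9}:  v_{4} + v_{9} = v_{2}  →  sig = (2;(1))
  P={1,2}:  v_{1} + v_{2} = v_{3} + v_{5} + v_{6}  →  sig = (2;(1,1,1))
  P={1,8}:  v_{1} + v_{8} = v_{3} + v_{5} + v_{7}  →  sig = (2;(1,1,1))
  P={4,7}:  v_{4} + v_{7} = v_{3} + v_{5} + v_{6}  →  sig = (2;(1,1,1))
  P={4,8}:  v_{4} + v_{8} = v_{2} + v_{3} + v_{5}  →  sig = (2;(1,1,1))
  P={1,4}:  v_{1} + v_{4} = 2·v_{3} + 2·v_{5} + 2·v_{6}  →  sig = (2;(2,2,2))
  P={3,5,9}:  v_{3} + v_{5} + v_{9} = v_{8}  →  sig = (3;(1))
  P={2,3,5,6}:  v_{2} + v_{3} + v_{5} + v_{6} = v_{4}  →  sig = (4;(1))
  P={3,5,6,7}:  v_{3} + v_{5} + v_{6} + v_{7} = v_{1}  →  sig = (4;(1))

Hence PRS(X_Σ) =
{ (2;()) ×2,  (2;(1)) ×2,  (2;(1,1,1)) ×4,  (2;(2,2,2)),  (3;(1)),  (4;(1)) ×2 }


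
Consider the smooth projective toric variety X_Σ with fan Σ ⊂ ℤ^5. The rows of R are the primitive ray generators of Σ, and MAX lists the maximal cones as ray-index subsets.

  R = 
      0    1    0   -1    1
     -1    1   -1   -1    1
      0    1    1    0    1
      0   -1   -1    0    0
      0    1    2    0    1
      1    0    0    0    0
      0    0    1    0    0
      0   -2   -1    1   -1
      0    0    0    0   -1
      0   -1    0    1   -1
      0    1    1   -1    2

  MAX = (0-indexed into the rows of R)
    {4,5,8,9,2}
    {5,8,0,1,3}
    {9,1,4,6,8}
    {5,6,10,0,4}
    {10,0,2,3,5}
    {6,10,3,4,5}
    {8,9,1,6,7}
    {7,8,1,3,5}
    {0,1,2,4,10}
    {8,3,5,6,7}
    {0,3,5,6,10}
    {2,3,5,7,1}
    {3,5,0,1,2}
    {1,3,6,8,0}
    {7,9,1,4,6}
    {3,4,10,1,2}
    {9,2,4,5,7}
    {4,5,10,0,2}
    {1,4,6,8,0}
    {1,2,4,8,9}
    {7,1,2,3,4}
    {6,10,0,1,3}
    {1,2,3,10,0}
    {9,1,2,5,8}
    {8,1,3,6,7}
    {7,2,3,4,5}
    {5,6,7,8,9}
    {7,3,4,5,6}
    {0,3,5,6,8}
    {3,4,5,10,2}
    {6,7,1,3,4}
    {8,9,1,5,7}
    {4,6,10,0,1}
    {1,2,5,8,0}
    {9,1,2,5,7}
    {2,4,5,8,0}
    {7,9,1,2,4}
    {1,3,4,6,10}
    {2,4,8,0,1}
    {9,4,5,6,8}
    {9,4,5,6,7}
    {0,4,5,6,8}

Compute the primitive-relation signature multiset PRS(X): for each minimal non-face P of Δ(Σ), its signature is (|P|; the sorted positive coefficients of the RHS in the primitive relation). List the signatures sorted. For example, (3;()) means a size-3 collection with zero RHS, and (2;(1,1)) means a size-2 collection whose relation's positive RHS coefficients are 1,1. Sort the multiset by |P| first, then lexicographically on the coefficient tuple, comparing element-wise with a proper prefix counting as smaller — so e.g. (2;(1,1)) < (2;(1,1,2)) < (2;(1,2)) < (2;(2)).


15 collections generate NE(X_Σ); each relation:

  P = {0,9}:  v_{0} + v_{9} = 0  ⟹  sig = (2;())
  P = {0,7}:  v_{0} + v_{7} = v_{3}  ⟹  sig = (2;(1))
  P = {2,6}:  v_{2} + v_{6} = v_{4}  ⟹  sig = (2;(1))
  P = {3,9}:  v_{3} + v_{9} = v_{7}  ⟹  sig = (2;(1))
  P = {8,10}:  v_{8} + v_{10} = v_{0} + v_{6}  ⟹  sig = (2;(1,1))
  P = {9,10}:  v_{9} + v_{10} = v_{3} + v_{4}  ⟹  sig = (2;(1,1))
  P = {7,10}:  v_{7} + v_{10} = 2·v_{3} + v_{4}  ⟹  sig = (2;(1,2))
  P = {2,3,8}:  v_{2} + v_{3} + v_{8} = 0  ⟹  sig = (3;())
  P = {0,3,4}:  v_{0} + v_{3} + v_{4} = v_{10}  ⟹  sig = (3;(1))
  P = {1,5,6}:  v_{1} + v_{5} + v_{6} = v_{0}  ⟹  sig = (3;(1))
  P = {2,7,8}:  v_{2} + v_{7} + v_{8} = v_{9}  ⟹  sig = (3;(1))
  P = {3,4,8}:  v_{3} + v_{4} + v_{8} = v_{6}  ⟹  sig = (3;(1))
  P = {1,4,5}:  v_{1} + v_{4} + v_{5} = v_{0} + v_{2}  ⟹  sig = (3;(1,1))
  P = {4,7,8}:  v_{4} + v_{7} + v_{8} = v_{6} + v_{9}  ⟹  sig = (3;(1,1))
  P = {1,5,10}:  v_{1} + v_{5} + v_{10} = 2·v_{0} + v_{2} + v_{3}  ⟹  sig = (3;(1,1,2))

Signatures (|P|; sorted positive RHS coefficients), sorted:
{ (2;()),  (2;(1)) ×3,  (2;(1,1)) ×2,  (2;(1,2)),  (3;()),  (3;(1)) ×4,  (3;(1,1)) ×2,  (3;(1,1,2)) }


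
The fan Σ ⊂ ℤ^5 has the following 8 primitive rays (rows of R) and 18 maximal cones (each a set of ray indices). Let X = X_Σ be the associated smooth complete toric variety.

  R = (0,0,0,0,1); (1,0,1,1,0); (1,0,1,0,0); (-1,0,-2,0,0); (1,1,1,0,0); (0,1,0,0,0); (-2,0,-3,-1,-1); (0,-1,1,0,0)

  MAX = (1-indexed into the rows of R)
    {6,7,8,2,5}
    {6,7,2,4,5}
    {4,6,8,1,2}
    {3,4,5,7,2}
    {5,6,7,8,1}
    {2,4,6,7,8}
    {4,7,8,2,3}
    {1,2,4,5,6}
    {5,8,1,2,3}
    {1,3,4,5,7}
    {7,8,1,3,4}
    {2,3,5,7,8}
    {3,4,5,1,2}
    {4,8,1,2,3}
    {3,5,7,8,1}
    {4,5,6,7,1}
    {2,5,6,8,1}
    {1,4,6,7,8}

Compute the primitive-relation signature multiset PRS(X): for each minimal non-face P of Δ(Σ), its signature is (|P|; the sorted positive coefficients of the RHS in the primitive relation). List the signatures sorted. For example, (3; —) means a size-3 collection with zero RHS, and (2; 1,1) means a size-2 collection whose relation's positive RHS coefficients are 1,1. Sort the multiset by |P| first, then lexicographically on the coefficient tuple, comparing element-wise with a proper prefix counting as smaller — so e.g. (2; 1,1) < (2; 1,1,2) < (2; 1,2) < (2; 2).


3 collections generate NE(X_Σ); each relation:

  P = {3,6}:  v_{3} + v_{6} = v_{5}  ⟹  sig = (2; 1)
  P = {4,5,8}:  v_{4} + v_{5} + v_{8} = 0  ⟹  sig = (3; —)
  P = {1,2,7}:  v_{1} + v_{2} + v_{7} = v_{4}  ⟹  sig = (3; 1)

Signatures (|P|; sorted positive RHS coefficients), sorted:
{ (2; 1),  (3; —),  (3; 1) }


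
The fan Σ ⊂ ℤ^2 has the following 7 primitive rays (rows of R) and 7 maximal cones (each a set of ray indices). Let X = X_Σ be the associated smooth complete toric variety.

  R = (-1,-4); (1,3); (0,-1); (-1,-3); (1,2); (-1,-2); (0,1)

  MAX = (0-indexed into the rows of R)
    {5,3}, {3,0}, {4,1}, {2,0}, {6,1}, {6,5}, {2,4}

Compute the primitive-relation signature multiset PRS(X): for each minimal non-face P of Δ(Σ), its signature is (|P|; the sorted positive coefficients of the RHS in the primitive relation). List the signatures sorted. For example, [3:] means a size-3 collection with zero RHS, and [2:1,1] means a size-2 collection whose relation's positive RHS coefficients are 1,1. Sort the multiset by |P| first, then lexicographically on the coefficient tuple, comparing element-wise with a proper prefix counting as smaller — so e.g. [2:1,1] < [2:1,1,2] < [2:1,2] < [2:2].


14 minimal non-faces of Δ(Σ) (on 7 rays):

  P={1,3}:  v_{1} + v_{3} = 0  →  sig = [2:]
  P={2,6}:  v_{2} + v_{6} = 0  →  sig = [2:]
  P={4,5}:  v_{4} + v_{5} = 0  →  sig = [2:]
  P={0,1}:  v_{0} + v_{1} = v_{2}  →  sig = [2:1]
  P={0,6}:  v_{0} + v_{6} = v_{3}  →  sig = [2:1]
  P={1,2}:  v_{1} + v_{2} = v_{4}  →  sig = [2:1]
  P={1,5}:  v_{1} + v_{5} = v_{6}  →  sig = [2:1]
  P={2,3}:  v_{2} + v_{3} = v_{0}  →  sig = [2:1]
  P={2,5}:  v_{2} + v_{5} = v_{3}  →  sig = [2:1]
  P={3,4}:  v_{3} + v_{4} = v_{2}  →  sig = [2:1]
  P={3,6}:  v_{3} + v_{6} = v_{5}  →  sig = [2:1]
  P={4,6}:  v_{4} + v_{6} = v_{1}  →  sig = [2:1]
  P={0,4}:  v_{0} + v_{4} = 2·v_{2}  →  sig = [2:2]
  P={0,5}:  v_{0} + v_{5} = 2·v_{3}  →  sig = [2:2]

Sorted signature multiset PRS(X):
    [2:]
    [2:]
    [2:]
    [2:1]
    [2:1]
    [2:1]
    [2:1]
    [2:1]
    [2:1]
    [2:1]
    [2:1]
    [2:1]
    [2:2]
    [2:2]


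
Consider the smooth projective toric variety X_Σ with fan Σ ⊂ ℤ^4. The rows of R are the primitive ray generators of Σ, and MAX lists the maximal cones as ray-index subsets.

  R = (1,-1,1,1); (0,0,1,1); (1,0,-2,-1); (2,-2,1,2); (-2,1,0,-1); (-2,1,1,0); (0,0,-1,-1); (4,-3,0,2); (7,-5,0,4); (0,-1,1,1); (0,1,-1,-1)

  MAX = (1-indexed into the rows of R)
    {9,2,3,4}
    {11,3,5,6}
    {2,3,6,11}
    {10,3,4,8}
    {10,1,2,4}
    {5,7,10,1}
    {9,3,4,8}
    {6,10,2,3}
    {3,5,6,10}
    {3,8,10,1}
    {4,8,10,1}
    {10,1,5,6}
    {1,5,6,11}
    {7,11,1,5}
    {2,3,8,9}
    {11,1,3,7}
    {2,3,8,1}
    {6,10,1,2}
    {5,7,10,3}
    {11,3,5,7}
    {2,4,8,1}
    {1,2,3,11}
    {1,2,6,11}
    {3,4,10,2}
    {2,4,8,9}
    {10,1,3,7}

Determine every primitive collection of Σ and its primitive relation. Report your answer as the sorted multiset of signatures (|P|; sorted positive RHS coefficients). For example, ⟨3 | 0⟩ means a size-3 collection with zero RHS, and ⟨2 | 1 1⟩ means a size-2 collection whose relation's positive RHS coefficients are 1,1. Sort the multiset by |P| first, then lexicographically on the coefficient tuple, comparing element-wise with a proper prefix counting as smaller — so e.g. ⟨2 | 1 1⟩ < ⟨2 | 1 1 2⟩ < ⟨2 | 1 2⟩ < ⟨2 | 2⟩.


The 24 primitive collections of Σ (r=11, n=4):

  • {2,7}:  v_{2} + v_{7} = 0  so sig = ⟨2 | 0⟩
  • {10,11}:  v_{10} + v_{11} = 0  so sig = ⟨2 | 0⟩
  • {2,5}:  v_{2} + v_{5} = v_{6}  so sig = ⟨2 | 1⟩
  • {4,5}:  v_{4} + v_{5} = v_{10}  so sig = ⟨2 | 1⟩
  • {6,7}:  v_{6} + v_{7} = v_{5}  so sig = ⟨2 | 1⟩
  • {6,8}:  v_{6} + v_{8} = v_{4}  so sig = ⟨2 | 1⟩
  • {4,6}:  v_{4} + v_{6} = v_{2} + v_{10}  so sig = ⟨2 | 1 1⟩
  • {4,7}:  v_{4} + v_{7} = v_{1} + v_{3} + v_{10}  so sig = ⟨2 | 1 1 1⟩
  • {4,11}:  v_{4} + v_{11} = v_{1} + v_{2} + v_{3}  so sig = ⟨2 | 1 1 1⟩
  • {5,8}:  v_{5} + v_{8} = v_{1} + v_{3} + v_{10}  so sig = ⟨2 | 1 1 1⟩
  • {7,9}:  v_{7} + v_{9} = v_{3} + v_{4} + v_{8}  so sig = ⟨2 | 1 1 1⟩
  • {6,9}:  v_{6} + v_{9} = v_{2} + v_{3} + 2·v_{4}  so sig = ⟨2 | 1 1 2⟩
  • {9,11}:  v_{9} + v_{11} = v_{1} + 2·v_{2} + 2·v_{3} + v_{8}  so sig = ⟨2 | 1 1 2 2⟩
  • {1,9}:  v_{1} + v_{9} = v_{2} + 2·v_{8}  so sig = ⟨2 | 1 2⟩
  • {5,9}:  v_{5} + v_{9} = v_{3} + 2·v_{4}  so sig = ⟨2 | 1 2⟩
  • {7,8}:  v_{7} + v_{8} = 2·v_{1} + 2·v_{3} + v_{10}  so sig = ⟨2 | 1 2 2⟩
  • {8,11}:  v_{8} + v_{11} = 2·v_{1} + v_{2} + 2·v_{3}  so sig = ⟨2 | 1 2 2⟩
  • {9,10}:  v_{9} + v_{10} = v_{3} + 3·v_{4}  so sig = ⟨2 | 1 3⟩
  • {1,3,6}:  v_{1} + v_{3} + v_{6} = 0  so sig = ⟨3 | 0⟩
  • {1,3,4}:  v_{1} + v_{3} + v_{4} = v_{8}  so sig = ⟨3 | 1⟩
  • {1,3,5}:  v_{1} + v_{3} + v_{5} = v_{7}  so sig = ⟨3 | 1⟩
  • {2,8,10}:  v_{2} + v_{8} + v_{10} = 2·v_{4}  so sig = ⟨3 | 2⟩
  • {1,2,3,10}:  v_{1} + v_{2} + v_{3} + v_{10} = v_{4}  so sig = ⟨4 | 1⟩
  • {2,3,4,8}:  v_{2} + v_{3} + v_{4} + v_{8} = v_{9}  so sig = ⟨4 | 1⟩

Sorted signature multiset PRS(X):
    ⟨2 | 0⟩
    ⟨2 | 0⟩
    ⟨2 | 1⟩
    ⟨2 | 1⟩
    ⟨2 | 1⟩
    ⟨2 | 1⟩
    ⟨2 | 1 1⟩
    ⟨2 | 1 1 1⟩
    ⟨2 | 1 1 1⟩
    ⟨2 | 1 1 1⟩
    ⟨2 | 1 1 1⟩
    ⟨2 | 1 1 2⟩
    ⟨2 | 1 1 2 2⟩
    ⟨2 | 1 2⟩
    ⟨2 | 1 2⟩
    ⟨2 | 1 2 2⟩
    ⟨2 | 1 2 2⟩
    ⟨2 | 1 3⟩
    ⟨3 | 0⟩
    ⟨3 | 1⟩
    ⟨3 | 1⟩
    ⟨3 | 2⟩
    ⟨4 | 1⟩
    ⟨4 | 1⟩


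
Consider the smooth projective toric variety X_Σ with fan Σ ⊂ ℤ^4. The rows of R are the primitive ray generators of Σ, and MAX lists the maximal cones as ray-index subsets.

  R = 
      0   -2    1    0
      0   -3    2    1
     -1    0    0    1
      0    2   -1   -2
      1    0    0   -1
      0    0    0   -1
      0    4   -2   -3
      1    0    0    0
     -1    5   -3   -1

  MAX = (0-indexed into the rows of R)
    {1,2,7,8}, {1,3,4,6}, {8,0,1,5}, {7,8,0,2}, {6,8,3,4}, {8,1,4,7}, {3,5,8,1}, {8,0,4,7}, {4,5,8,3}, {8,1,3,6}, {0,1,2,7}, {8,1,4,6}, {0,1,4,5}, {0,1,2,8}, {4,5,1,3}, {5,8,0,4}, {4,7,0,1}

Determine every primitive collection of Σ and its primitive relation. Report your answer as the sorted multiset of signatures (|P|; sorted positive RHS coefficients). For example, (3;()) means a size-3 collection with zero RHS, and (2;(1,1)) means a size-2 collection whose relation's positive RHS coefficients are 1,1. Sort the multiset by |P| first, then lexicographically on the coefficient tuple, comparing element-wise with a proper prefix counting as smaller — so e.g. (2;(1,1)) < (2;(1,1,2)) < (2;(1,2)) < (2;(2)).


Δ(Σ) — 9 vertices, 14 min non-faces:

  • {2,4}:  v_{2} + v_{4} = 0 — sig = (2;())
  • {5,7}:  v_{5} + v_{7} = v_{4} — sig = (2;(1))
  • {0,6}:  v_{0} + v_{6} = v_{3} + v_{5} — sig = (2;(1,1))
  • {2,3}:  v_{2} + v_{3} = v_{1} + v_{5} + v_{8} — sig = (2;(1,1,1))
  • {2,5}:  v_{2} + v_{5} = v_{0} + v_{1} + v_{8} — sig = (2;(1,1,1))
  • {2,6}:  v_{2} + v_{6} = v_{1} + v_{3} + v_{8} — sig = (2;(1,1,1))
  • {3,7}:  v_{3} + v_{7} = v_{1} + 2·v_{4} + v_{8} — sig = (2;(1,1,2))
  • {0,3}:  v_{0} + v_{3} = 2·v_{5} — sig = (2;(2))
  • {5,6}:  v_{5} + v_{6} = 2·v_{3} — sig = (2;(2))
  • {6,7}:  v_{6} + v_{7} = 2·v_{1} + 3·v_{4} + 2·v_{8} — sig = (2;(2,2,3))
  • {0,1,7,8}:  v_{0} + v_{1} + v_{7} + v_{8} = 0 — sig = (4;())
  • {0,1,4,8}:  v_{0} + v_{1} + v_{4} + v_{8} = v_{5} — sig = (4;(1))
  • {1,3,4,8}:  v_{1} + v_{3} + v_{4} + v_{8} = v_{6} — sig = (4;(1))
  • {1,4,5,8}:  v_{1} + v_{4} + v_{5} + v_{8} = v_{3} — sig = (4;(1))

Signatures (|P|; sorted positive RHS coefficients), sorted:
[(2;()), (2;(1)), (2;(1,1)), (2;(1,1,1)), (2;(1,1,1)), (2;(1,1,1)), (2;(1,1,2)), (2;(2)), (2;(2)), (2;(2,2,3)), (4;()), (4;(1)), (4;(1)), (4;(1))]
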